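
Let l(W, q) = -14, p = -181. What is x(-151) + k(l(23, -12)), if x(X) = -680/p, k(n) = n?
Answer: -1854/181 ≈ -10.243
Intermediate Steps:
x(X) = 680/181 (x(X) = -680/(-181) = -680*(-1/181) = 680/181)
x(-151) + k(l(23, -12)) = 680/181 - 14 = -1854/181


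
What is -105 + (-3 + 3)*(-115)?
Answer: -105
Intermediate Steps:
-105 + (-3 + 3)*(-115) = -105 + 0*(-115) = -105 + 0 = -105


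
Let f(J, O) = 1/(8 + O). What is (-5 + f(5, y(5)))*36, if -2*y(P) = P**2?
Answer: -188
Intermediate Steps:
y(P) = -P**2/2
(-5 + f(5, y(5)))*36 = (-5 + 1/(8 - 1/2*5**2))*36 = (-5 + 1/(8 - 1/2*25))*36 = (-5 + 1/(8 - 25/2))*36 = (-5 + 1/(-9/2))*36 = (-5 - 2/9)*36 = -47/9*36 = -188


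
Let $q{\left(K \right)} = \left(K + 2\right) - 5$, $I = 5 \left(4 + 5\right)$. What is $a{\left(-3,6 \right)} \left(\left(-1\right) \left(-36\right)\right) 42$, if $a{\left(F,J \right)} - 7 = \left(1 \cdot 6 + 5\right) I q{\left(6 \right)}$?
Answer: $2255904$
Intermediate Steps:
$I = 45$ ($I = 5 \cdot 9 = 45$)
$q{\left(K \right)} = -3 + K$ ($q{\left(K \right)} = \left(2 + K\right) - 5 = -3 + K$)
$a{\left(F,J \right)} = 1492$ ($a{\left(F,J \right)} = 7 + \left(1 \cdot 6 + 5\right) 45 \left(-3 + 6\right) = 7 + \left(6 + 5\right) 45 \cdot 3 = 7 + 11 \cdot 45 \cdot 3 = 7 + 495 \cdot 3 = 7 + 1485 = 1492$)
$a{\left(-3,6 \right)} \left(\left(-1\right) \left(-36\right)\right) 42 = 1492 \left(\left(-1\right) \left(-36\right)\right) 42 = 1492 \cdot 36 \cdot 42 = 53712 \cdot 42 = 2255904$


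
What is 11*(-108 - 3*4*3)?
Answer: -1584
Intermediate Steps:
11*(-108 - 3*4*3) = 11*(-108 - 12*3) = 11*(-108 - 36) = 11*(-144) = -1584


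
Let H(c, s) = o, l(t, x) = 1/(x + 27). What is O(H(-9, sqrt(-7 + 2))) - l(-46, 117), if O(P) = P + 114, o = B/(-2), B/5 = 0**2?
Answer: 16415/144 ≈ 113.99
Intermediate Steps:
B = 0 (B = 5*0**2 = 5*0 = 0)
l(t, x) = 1/(27 + x)
o = 0 (o = 0/(-2) = 0*(-1/2) = 0)
H(c, s) = 0
O(P) = 114 + P
O(H(-9, sqrt(-7 + 2))) - l(-46, 117) = (114 + 0) - 1/(27 + 117) = 114 - 1/144 = 16415/144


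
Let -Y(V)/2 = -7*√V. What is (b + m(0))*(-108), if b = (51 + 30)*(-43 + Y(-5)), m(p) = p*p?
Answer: 376164 - 122472*I*√5 ≈ 3.7616e+5 - 2.7386e+5*I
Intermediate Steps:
m(p) = p²
Y(V) = 14*√V (Y(V) = -(-14)*√V = 14*√V)
b = -3483 + 1134*I*√5 (b = (51 + 30)*(-43 + 14*√(-5)) = 81*(-43 + 14*(I*√5)) = 81*(-43 + 14*I*√5) = -3483 + 1134*I*√5 ≈ -3483.0 + 2535.7*I)
(b + m(0))*(-108) = ((-3483 + 1134*I*√5) + 0²)*(-108) = ((-3483 + 1134*I*√5) + 0)*(-108) = (-3483 + 1134*I*√5)*(-108) = 376164 - 122472*I*√5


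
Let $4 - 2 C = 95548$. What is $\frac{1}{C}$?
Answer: $- \frac{1}{47772} \approx -2.0933 \cdot 10^{-5}$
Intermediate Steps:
$C = -47772$ ($C = 2 - 47774 = -47772$)
$\frac{1}{C} = \frac{1}{-47772} = - \frac{1}{47772}$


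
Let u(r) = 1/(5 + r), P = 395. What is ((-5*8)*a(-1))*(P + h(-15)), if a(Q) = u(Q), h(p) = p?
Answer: -3800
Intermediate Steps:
a(Q) = 1/(5 + Q)
((-5*8)*a(-1))*(P + h(-15)) = ((-5*8)/(5 - 1))*(395 - 15) = -40/4*380 = -40*¼*380 = -10*380 = -3800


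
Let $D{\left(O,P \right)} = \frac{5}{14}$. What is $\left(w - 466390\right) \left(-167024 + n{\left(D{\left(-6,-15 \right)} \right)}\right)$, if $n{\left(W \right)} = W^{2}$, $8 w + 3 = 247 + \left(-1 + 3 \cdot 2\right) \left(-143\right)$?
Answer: $\frac{122159896726289}{1568} \approx 7.7908 \cdot 10^{10}$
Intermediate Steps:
$D{\left(O,P \right)} = \frac{5}{14}$ ($D{\left(O,P \right)} = 5 \cdot \frac{1}{14} = \frac{5}{14}$)
$w = - \frac{471}{8}$ ($w = - \frac{3}{8} + \frac{247 + \left(-1 + 3 \cdot 2\right) \left(-143\right)}{8} = - \frac{3}{8} + \frac{247 + \left(-1 + 6\right) \left(-143\right)}{8} = - \frac{3}{8} + \frac{247 + 5 \left(-143\right)}{8} = - \frac{3}{8} + \frac{247 - 715}{8} = - \frac{3}{8} + \frac{1}{8} \left(-468\right) = - \frac{3}{8} - \frac{117}{2} = - \frac{471}{8} \approx -58.875$)
$\left(w - 466390\right) \left(-167024 + n{\left(D{\left(-6,-15 \right)} \right)}\right) = \left(- \frac{471}{8} - 466390\right) \left(-167024 + \left(\frac{5}{14}\right)^{2}\right) = - \frac{3731591 \left(-167024 + \frac{25}{196}\right)}{8} = \left(- \frac{3731591}{8}\right) \left(- \frac{32736679}{196}\right) = \frac{122159896726289}{1568}$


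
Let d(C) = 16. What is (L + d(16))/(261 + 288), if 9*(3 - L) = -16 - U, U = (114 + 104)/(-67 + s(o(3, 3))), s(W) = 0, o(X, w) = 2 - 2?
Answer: 12311/331047 ≈ 0.037188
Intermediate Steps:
o(X, w) = 0
U = -218/67 (U = (114 + 104)/(-67 + 0) = 218/(-67) = 218*(-1/67) = -218/67 ≈ -3.2537)
L = 2663/603 (L = 3 - (-16 - 1*(-218/67))/9 = 3 - (-16 + 218/67)/9 = 3 - ⅑*(-854/67) = 3 + 854/603 = 2663/603 ≈ 4.4163)
(L + d(16))/(261 + 288) = (2663/603 + 16)/(261 + 288) = (12311/603)/549 = (12311/603)*(1/549) = 12311/331047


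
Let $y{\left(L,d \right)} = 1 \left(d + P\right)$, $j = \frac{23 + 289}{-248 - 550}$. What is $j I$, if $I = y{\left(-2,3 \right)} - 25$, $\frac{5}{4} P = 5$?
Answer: $\frac{936}{133} \approx 7.0376$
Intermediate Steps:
$P = 4$ ($P = \frac{4}{5} \cdot 5 = 4$)
$j = - \frac{52}{133}$ ($j = \frac{312}{-798} = 312 \left(- \frac{1}{798}\right) = - \frac{52}{133} \approx -0.39098$)
$y{\left(L,d \right)} = 4 + d$ ($y{\left(L,d \right)} = 1 \left(d + 4\right) = 1 \left(4 + d\right) = 4 + d$)
$I = -18$ ($I = \left(4 + 3\right) - 25 = 7 - 25 = -18$)
$j I = \left(- \frac{52}{133}\right) \left(-18\right) = \frac{936}{133}$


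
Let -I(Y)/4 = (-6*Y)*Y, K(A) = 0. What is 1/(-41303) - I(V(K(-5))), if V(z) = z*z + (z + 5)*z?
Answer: -1/41303 ≈ -2.4211e-5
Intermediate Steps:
V(z) = z**2 + z*(5 + z) (V(z) = z**2 + (5 + z)*z = z**2 + z*(5 + z))
I(Y) = 24*Y**2 (I(Y) = -4*(-6*Y)*Y = -(-24)*Y**2 = 24*Y**2)
1/(-41303) - I(V(K(-5))) = 1/(-41303) - 24*(0*(5 + 2*0))**2 = -1/41303 - 24*(0*(5 + 0))**2 = -1/41303 - 24*(0*5)**2 = -1/41303 - 24*0**2 = -1/41303 - 24*0 = -1/41303 - 1*0 = -1/41303 + 0 = -1/41303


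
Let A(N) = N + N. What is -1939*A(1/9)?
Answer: -3878/9 ≈ -430.89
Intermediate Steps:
A(N) = 2*N
-1939*A(1/9) = -3878/9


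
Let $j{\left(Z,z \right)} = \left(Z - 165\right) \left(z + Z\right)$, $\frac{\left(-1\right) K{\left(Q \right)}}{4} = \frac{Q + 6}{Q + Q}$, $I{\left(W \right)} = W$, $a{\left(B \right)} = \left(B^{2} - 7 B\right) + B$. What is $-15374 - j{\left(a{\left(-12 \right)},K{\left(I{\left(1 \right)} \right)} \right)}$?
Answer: $-25676$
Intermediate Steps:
$a{\left(B \right)} = B^{2} - 6 B$
$K{\left(Q \right)} = - \frac{2 \left(6 + Q\right)}{Q}$ ($K{\left(Q \right)} = - 4 \frac{Q + 6}{Q + Q} = - 4 \frac{6 + Q}{2 Q} = - \frac{2 \left(6 + Q\right)}{Q}$)
$j{\left(Z,z \right)} = \left(-165 + Z\right) \left(Z + z\right)$
$-15374 - j{\left(a{\left(-12 \right)},K{\left(I{\left(1 \right)} \right)} \right)} = -15374 - \left(\left(- 12 \left(-6 - 12\right)\right)^{2} - 165 \left(- 12 \left(-6 - 12\right)\right) - 165 \left(-2 - \frac{12}{1}\right) + - 12 \left(-6 - 12\right) \left(-2 - \frac{12}{1}\right)\right) = -15374 - \left(\left(\left(-12\right) \left(-18\right)\right)^{2} - 165 \left(\left(-12\right) \left(-18\right)\right) - 165 \left(-2 - 12\right) + \left(-12\right) \left(-18\right) \left(-2 - 12\right)\right) = -15374 - \left(216^{2} - 35640 - 165 \left(-2 - 12\right) + 216 \left(-2 - 12\right)\right) = -15374 - \left(46656 - 35640 - -2310 + 216 \left(-14\right)\right) = -15374 - \left(46656 - 35640 + 2310 - 3024\right) = -15374 - 10302 = -25676$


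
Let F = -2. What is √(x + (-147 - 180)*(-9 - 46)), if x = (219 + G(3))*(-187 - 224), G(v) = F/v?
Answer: 5*I*√2870 ≈ 267.86*I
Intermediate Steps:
G(v) = -2/v
x = -89735 (x = (219 - 2/3)*(-187 - 224) = (219 - 2*⅓)*(-411) = (219 - ⅔)*(-411) = (655/3)*(-411) = -89735)
√(x + (-147 - 180)*(-9 - 46)) = √(-89735 + (-147 - 180)*(-9 - 46)) = √(-89735 - 327*(-55)) = √(-89735 + 17985) = √(-71750) = 5*I*√2870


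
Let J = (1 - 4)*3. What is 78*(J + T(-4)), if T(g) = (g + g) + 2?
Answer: -1170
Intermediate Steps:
J = -9 (J = -3*3 = -9)
T(g) = 2 + 2*g (T(g) = 2*g + 2 = 2 + 2*g)
78*(J + T(-4)) = 78*(-9 + (2 + 2*(-4))) = 78*(-9 + (2 - 8)) = 78*(-9 - 6) = 78*(-15) = -1170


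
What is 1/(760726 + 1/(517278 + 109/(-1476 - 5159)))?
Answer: 3432139421/2610917693186281 ≈ 1.3145e-6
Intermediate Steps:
1/(760726 + 1/(517278 + 109/(-1476 - 5159))) = 1/(760726 + 1/(517278 + 109/(-6635))) = 1/(760726 + 1/(517278 + 109*(-1/6635))) = 1/(760726 + 1/(517278 - 109/6635)) = 1/(760726 + 1/(3432139421/6635)) = 1/(760726 + 6635/3432139421) = 1/(2610917693186281/3432139421) = 3432139421/2610917693186281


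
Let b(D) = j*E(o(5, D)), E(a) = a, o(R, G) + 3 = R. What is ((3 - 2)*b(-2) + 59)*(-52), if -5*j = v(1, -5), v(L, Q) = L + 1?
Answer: -15132/5 ≈ -3026.4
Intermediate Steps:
o(R, G) = -3 + R
v(L, Q) = 1 + L
j = -⅖ (j = -(1 + 1)/5 = -⅕*2 = -⅖ ≈ -0.40000)
b(D) = -⅘ (b(D) = -2*(-3 + 5)/5 = -⅖*2 = -⅘)
((3 - 2)*b(-2) + 59)*(-52) = ((3 - 2)*(-⅘) + 59)*(-52) = (1*(-⅘) + 59)*(-52) = (-⅘ + 59)*(-52) = (291/5)*(-52) = -15132/5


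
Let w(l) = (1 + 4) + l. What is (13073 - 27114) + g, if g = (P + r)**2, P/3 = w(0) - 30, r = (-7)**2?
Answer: -13365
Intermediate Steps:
w(l) = 5 + l
r = 49
P = -75 (P = 3*((5 + 0) - 30) = 3*(5 - 30) = 3*(-25) = -75)
g = 676 (g = (-75 + 49)**2 = (-26)**2 = 676)
(13073 - 27114) + g = (13073 - 27114) + 676 = -14041 + 676 = -13365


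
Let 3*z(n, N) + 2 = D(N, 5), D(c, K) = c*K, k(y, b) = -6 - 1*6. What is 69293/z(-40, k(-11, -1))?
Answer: -207879/62 ≈ -3352.9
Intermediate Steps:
k(y, b) = -12 (k(y, b) = -6 - 6 = -12)
D(c, K) = K*c
z(n, N) = -⅔ + 5*N/3 (z(n, N) = -⅔ + (5*N)/3 = -⅔ + 5*N/3)
69293/z(-40, k(-11, -1)) = 69293/(-⅔ + (5/3)*(-12)) = 69293/(-⅔ - 20) = 69293/(-62/3) = 69293*(-3/62) = -207879/62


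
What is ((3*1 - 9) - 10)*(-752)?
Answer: 12032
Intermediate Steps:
((3*1 - 9) - 10)*(-752) = ((3 - 9) - 10)*(-752) = (-6 - 10)*(-752) = -16*(-752) = 12032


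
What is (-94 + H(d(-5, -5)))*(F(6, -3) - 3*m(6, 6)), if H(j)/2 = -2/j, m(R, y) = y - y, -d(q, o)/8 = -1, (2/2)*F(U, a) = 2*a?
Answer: 567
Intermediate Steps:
F(U, a) = 2*a
d(q, o) = 8 (d(q, o) = -8*(-1) = 8)
m(R, y) = 0
H(j) = -4/j (H(j) = 2*(-2/j) = -4/j)
(-94 + H(d(-5, -5)))*(F(6, -3) - 3*m(6, 6)) = (-94 - 4/8)*(2*(-3) - 3*0) = (-94 - 4*⅛)*(-6 + 0) = (-94 - ½)*(-6) = -189/2*(-6) = 567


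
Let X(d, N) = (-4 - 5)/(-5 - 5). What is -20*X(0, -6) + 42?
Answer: 24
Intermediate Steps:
X(d, N) = 9/10 (X(d, N) = -9/(-10) = -9*(-⅒) = 9/10)
-20*X(0, -6) + 42 = -20*9/10 + 42 = -18 + 42 = 24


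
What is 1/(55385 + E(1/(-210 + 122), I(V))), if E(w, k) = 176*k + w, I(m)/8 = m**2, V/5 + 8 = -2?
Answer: 88/314633879 ≈ 2.7969e-7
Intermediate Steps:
V = -50 (V = -40 + 5*(-2) = -40 - 10 = -50)
I(m) = 8*m**2
E(w, k) = w + 176*k
1/(55385 + E(1/(-210 + 122), I(V))) = 1/(55385 + (1/(-210 + 122) + 176*(8*(-50)**2))) = 1/(55385 + (1/(-88) + 176*(8*2500))) = 1/(55385 + (-1/88 + 176*20000)) = 1/(55385 + (-1/88 + 3520000)) = 1/(55385 + 309759999/88) = 1/(314633879/88) = 88/314633879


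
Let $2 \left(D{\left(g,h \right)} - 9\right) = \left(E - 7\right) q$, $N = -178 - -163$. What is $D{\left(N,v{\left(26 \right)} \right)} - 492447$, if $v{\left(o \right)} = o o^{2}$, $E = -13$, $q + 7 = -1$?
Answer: $-492358$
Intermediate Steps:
$q = -8$ ($q = -7 - 1 = -8$)
$v{\left(o \right)} = o^{3}$
$N = -15$ ($N = -178 + 163 = -15$)
$D{\left(g,h \right)} = 89$ ($D{\left(g,h \right)} = 9 + \frac{\left(-13 - 7\right) \left(-8\right)}{2} = 9 + \frac{\left(-20\right) \left(-8\right)}{2} = 9 + \frac{1}{2} \cdot 160 = 9 + 80 = 89$)
$D{\left(N,v{\left(26 \right)} \right)} - 492447 = 89 - 492447 = -492358$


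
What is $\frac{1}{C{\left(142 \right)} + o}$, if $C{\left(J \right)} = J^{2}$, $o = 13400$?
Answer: $\frac{1}{33564} \approx 2.9794 \cdot 10^{-5}$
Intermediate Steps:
$\frac{1}{C{\left(142 \right)} + o} = \frac{1}{142^{2} + 13400} = \frac{1}{20164 + 13400} = \frac{1}{33564}$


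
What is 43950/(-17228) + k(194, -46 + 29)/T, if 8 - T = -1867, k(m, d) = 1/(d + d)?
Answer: -350228716/137285625 ≈ -2.5511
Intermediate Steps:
k(m, d) = 1/(2*d)
T = 1875 (T = 8 - 1*(-1867) = 8 + 1867 = 1875)
43950/(-17228) + k(194, -46 + 29)/T = 43950/(-17228) + (1/(2*(-46 + 29)))/1875 = 43950*(-1/17228) + ((½)/(-17))*(1/1875) = -21975/8614 + ((½)*(-1/17))*(1/1875) = -21975/8614 - 1/34*1/1875 = -21975/8614 - 1/63750 = -350228716/137285625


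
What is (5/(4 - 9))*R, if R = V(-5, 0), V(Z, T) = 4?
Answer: -4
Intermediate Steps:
R = 4
(5/(4 - 9))*R = (5/(4 - 9))*4 = (5/(-5))*4 = -⅕*5*4 = -1*4 = -4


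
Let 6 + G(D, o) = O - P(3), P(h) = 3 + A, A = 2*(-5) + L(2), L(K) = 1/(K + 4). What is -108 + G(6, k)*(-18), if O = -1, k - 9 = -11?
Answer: -105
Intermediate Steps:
k = -2 (k = 9 - 11 = -2)
L(K) = 1/(4 + K)
A = -59/6 (A = 2*(-5) + 1/(4 + 2) = -10 + 1/6 = -59/6 ≈ -9.8333)
P(h) = -41/6 (P(h) = 3 - 59/6 = -41/6)
G(D, o) = -1/6 (G(D, o) = -6 + (-1 - 1*(-41/6)) = -6 + (-1 + 41/6) = -6 + 35/6 = -1/6)
-108 + G(6, k)*(-18) = -108 - 1/6*(-18) = -108 + 3 = -105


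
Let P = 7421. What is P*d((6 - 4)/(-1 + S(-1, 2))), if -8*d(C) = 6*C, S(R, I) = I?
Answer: -22263/2 ≈ -11132.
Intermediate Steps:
d(C) = -3*C/4
P*d((6 - 4)/(-1 + S(-1, 2))) = 7421*(-3*(6 - 4)/(4*(-1 + 2))) = 7421*(-3/(2*1)) = 7421*(-3/2) = -22263/2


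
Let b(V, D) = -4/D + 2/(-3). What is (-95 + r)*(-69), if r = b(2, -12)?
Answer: 6578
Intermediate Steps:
b(V, D) = -⅔ - 4/D (b(V, D) = -4/D + 2*(-⅓) = -4/D - ⅔ = -⅔ - 4/D)
r = -⅓ (r = -⅔ - 4/(-12) = -⅔ - 4*(-1/12) = -⅔ + ⅓ = -⅓ ≈ -0.33333)
(-95 + r)*(-69) = (-95 - ⅓)*(-69) = -286/3*(-69) = 6578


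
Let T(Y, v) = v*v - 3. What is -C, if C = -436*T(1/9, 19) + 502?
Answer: 155586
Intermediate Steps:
T(Y, v) = -3 + v² (T(Y, v) = v² - 3 = -3 + v²)
C = -155586 (C = -436*(-3 + 19²) + 502 = -436*(-3 + 361) + 502 = -436*358 + 502 = -156088 + 502 = -155586)
-C = -1*(-155586) = 155586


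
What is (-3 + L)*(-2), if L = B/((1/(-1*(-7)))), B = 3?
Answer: -36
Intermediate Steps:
L = 21 (L = 3/((1/(-1*(-7)))) = 3/((-1*(-⅐))) = 3/(⅐) = 3*7 = 21)
(-3 + L)*(-2) = (-3 + 21)*(-2) = 18*(-2) = -36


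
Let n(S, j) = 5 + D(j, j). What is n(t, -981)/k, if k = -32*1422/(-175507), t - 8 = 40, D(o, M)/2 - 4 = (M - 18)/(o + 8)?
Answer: 2570651029/44275392 ≈ 58.060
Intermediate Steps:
D(o, M) = 8 + 2*(-18 + M)/(8 + o) (D(o, M) = 8 + 2*((M - 18)/(o + 8)) = 8 + 2*((-18 + M)/(8 + o)) = 8 + 2*(-18 + M)/(8 + o))
t = 48 (t = 8 + 40 = 48)
n(S, j) = 5 + 2*(14 + 5*j)/(8 + j) (n(S, j) = 5 + 2*(14 + j + 4*j)/(8 + j) = 5 + 2*(14 + 5*j)/(8 + j))
k = 45504/175507 (k = -45504*(-1/175507) = 45504/175507 ≈ 0.25927)
n(t, -981)/k = ((68 + 15*(-981))/(8 - 981))/(45504/175507) = ((68 - 14715)/(-973))*(175507/45504) = -1/973*(-14647)*(175507/45504) = (14647/973)*(175507/45504) = 2570651029/44275392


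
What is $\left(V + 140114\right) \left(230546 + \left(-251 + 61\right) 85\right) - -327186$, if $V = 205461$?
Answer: $74090224886$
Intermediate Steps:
$\left(V + 140114\right) \left(230546 + \left(-251 + 61\right) 85\right) - -327186 = \left(205461 + 140114\right) \left(230546 + \left(-251 + 61\right) 85\right) - -327186 = 345575 \left(230546 - 16150\right) + 327186 = 345575 \cdot 214396 + 327186 = 74089897700 + 327186 = 74090224886$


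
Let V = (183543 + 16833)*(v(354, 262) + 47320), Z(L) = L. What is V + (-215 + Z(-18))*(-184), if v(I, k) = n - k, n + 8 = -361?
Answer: 9355397936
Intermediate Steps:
n = -369 (n = -8 - 361 = -369)
v(I, k) = -369 - k
V = 9355355064 (V = (183543 + 16833)*((-369 - 1*262) + 47320) = 200376*((-369 - 262) + 47320) = 200376*(-631 + 47320) = 200376*46689 = 9355355064)
V + (-215 + Z(-18))*(-184) = 9355355064 + (-215 - 18)*(-184) = 9355355064 - 233*(-184) = 9355355064 + 42872 = 9355397936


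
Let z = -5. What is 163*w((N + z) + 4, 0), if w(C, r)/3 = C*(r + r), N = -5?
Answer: 0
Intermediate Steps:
w(C, r) = 6*C*r (w(C, r) = 3*(C*(r + r)) = 3*(C*(2*r)) = 3*(2*C*r) = 6*C*r)
163*w((N + z) + 4, 0) = 163*(6*((-5 - 5) + 4)*0) = 163*(6*(-10 + 4)*0) = 163*(6*(-6)*0) = 163*0 = 0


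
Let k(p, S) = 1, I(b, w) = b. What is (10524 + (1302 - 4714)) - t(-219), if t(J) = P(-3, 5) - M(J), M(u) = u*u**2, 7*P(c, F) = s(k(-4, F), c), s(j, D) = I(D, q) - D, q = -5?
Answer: -10496347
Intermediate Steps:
s(j, D) = 0 (s(j, D) = D - D = 0)
P(c, F) = 0 (P(c, F) = (1/7)*0 = 0)
M(u) = u**3
t(J) = -J**3 (t(J) = 0 - J**3 = -J**3)
(10524 + (1302 - 4714)) - t(-219) = (10524 + (1302 - 4714)) - (-1)*(-219)**3 = (10524 - 3412) - (-1)*(-10503459) = 7112 - 1*10503459 = 7112 - 10503459 = -10496347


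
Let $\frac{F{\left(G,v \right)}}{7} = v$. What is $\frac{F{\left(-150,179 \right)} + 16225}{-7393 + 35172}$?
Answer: $\frac{17478}{27779} \approx 0.62918$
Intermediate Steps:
$F{\left(G,v \right)} = 7 v$
$\frac{F{\left(-150,179 \right)} + 16225}{-7393 + 35172} = \frac{7 \cdot 179 + 16225}{-7393 + 35172} = \frac{1253 + 16225}{27779} = 17478 \cdot \frac{1}{27779} = \frac{17478}{27779}$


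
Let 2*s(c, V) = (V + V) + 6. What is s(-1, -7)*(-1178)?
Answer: 4712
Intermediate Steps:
s(c, V) = 3 + V (s(c, V) = ((V + V) + 6)/2 = (2*V + 6)/2 = (6 + 2*V)/2 = 3 + V)
s(-1, -7)*(-1178) = (3 - 7)*(-1178) = -4*(-1178) = 4712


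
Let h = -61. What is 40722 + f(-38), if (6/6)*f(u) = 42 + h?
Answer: 40703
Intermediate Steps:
f(u) = -19 (f(u) = 42 - 61 = -19)
40722 + f(-38) = 40722 - 19 = 40703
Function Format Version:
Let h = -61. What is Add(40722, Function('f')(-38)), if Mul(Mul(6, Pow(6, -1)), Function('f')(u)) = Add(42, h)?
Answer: 40703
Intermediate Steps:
Function('f')(u) = -19 (Function('f')(u) = Add(42, -61) = -19)
Add(40722, Function('f')(-38)) = Add(40722, -19) = 40703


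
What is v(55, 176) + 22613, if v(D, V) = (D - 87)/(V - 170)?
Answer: 67823/3 ≈ 22608.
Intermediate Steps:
v(D, V) = (-87 + D)/(-170 + V)
v(55, 176) + 22613 = (-87 + 55)/(-170 + 176) + 22613 = -32/6 + 22613 = (⅙)*(-32) + 22613 = -16/3 + 22613 = 67823/3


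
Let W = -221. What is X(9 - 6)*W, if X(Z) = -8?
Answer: 1768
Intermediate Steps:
X(9 - 6)*W = -8*(-221) = 1768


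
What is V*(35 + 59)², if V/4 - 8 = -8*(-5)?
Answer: 1696512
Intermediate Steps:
V = 192 (V = 32 + 4*(-8*(-5)) = 32 + 4*40 = 32 + 160 = 192)
V*(35 + 59)² = 192*(35 + 59)² = 192*94² = 192*8836 = 1696512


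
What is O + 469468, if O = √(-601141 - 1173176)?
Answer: 469468 + I*√1774317 ≈ 4.6947e+5 + 1332.0*I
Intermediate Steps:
O = I*√1774317 (O = √(-1774317) = I*√1774317 ≈ 1332.0*I)
O + 469468 = I*√1774317 + 469468 = 469468 + I*√1774317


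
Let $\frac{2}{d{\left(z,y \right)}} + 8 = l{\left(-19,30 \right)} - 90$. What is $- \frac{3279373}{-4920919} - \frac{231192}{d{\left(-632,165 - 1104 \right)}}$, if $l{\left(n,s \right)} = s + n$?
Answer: $\frac{49488957366361}{4920919} \approx 1.0057 \cdot 10^{7}$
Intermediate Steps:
$l{\left(n,s \right)} = n + s$
$d{\left(z,y \right)} = - \frac{2}{87}$ ($d{\left(z,y \right)} = \frac{2}{-8 + \left(\left(-19 + 30\right) - 90\right)} = \frac{2}{-8 + \left(11 - 90\right)} = \frac{2}{-8 - 79} = \frac{2}{-87} = 2 \left(- \frac{1}{87}\right) = - \frac{2}{87}$)
$- \frac{3279373}{-4920919} - \frac{231192}{d{\left(-632,165 - 1104 \right)}} = - \frac{3279373}{-4920919} - \frac{231192}{- \frac{2}{87}} = \left(-3279373\right) \left(- \frac{1}{4920919}\right) - -10056852 = \frac{3279373}{4920919} + 10056852 = \frac{49488957366361}{4920919}$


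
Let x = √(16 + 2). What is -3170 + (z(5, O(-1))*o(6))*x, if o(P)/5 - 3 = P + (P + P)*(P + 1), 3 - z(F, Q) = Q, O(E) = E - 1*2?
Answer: -3170 + 8370*√2 ≈ 8667.0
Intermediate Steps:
O(E) = -2 + E (O(E) = E - 2 = -2 + E)
z(F, Q) = 3 - Q
o(P) = 15 + 5*P + 10*P*(1 + P) (o(P) = 15 + 5*(P + (P + P)*(P + 1)) = 15 + 5*(P + (2*P)*(1 + P)) = 15 + 5*(P + 2*P*(1 + P)) = 15 + (5*P + 10*P*(1 + P)) = 15 + 5*P + 10*P*(1 + P))
x = 3*√2 (x = √18 = 3*√2 ≈ 4.2426)
-3170 + (z(5, O(-1))*o(6))*x = -3170 + ((3 - (-2 - 1))*(15 + 10*6² + 15*6))*(3*√2) = -3170 + ((3 - 1*(-3))*(15 + 10*36 + 90))*(3*√2) = -3170 + ((3 + 3)*(15 + 360 + 90))*(3*√2) = -3170 + (6*465)*(3*√2) = -3170 + 2790*(3*√2) = -3170 + 8370*√2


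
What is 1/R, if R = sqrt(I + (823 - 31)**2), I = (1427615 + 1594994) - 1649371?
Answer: sqrt(222278)/666834 ≈ 0.00070702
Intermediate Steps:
I = 1373238 (I = 3022609 - 1649371 = 1373238)
R = 3*sqrt(222278) (R = sqrt(1373238 + (823 - 31)**2) = sqrt(1373238 + 792**2) = sqrt(1373238 + 627264) = sqrt(2000502) = 3*sqrt(222278) ≈ 1414.4)
1/R = 1/(3*sqrt(222278)) = sqrt(222278)/666834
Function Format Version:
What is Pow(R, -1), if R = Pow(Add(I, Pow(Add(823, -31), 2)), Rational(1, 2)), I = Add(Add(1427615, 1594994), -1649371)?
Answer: Mul(Rational(1, 666834), Pow(222278, Rational(1, 2))) ≈ 0.00070702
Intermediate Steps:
I = 1373238 (I = Add(3022609, -1649371) = 1373238)
R = Mul(3, Pow(222278, Rational(1, 2))) (R = Pow(Add(1373238, Pow(Add(823, -31), 2)), Rational(1, 2)) = Pow(Add(1373238, Pow(792, 2)), Rational(1, 2)) = Pow(Add(1373238, 627264), Rational(1, 2)) = Pow(2000502, Rational(1, 2)) = Mul(3, Pow(222278, Rational(1, 2))) ≈ 1414.4)
Pow(R, -1) = Pow(Mul(3, Pow(222278, Rational(1, 2))), -1) = Mul(Rational(1, 666834), Pow(222278, Rational(1, 2)))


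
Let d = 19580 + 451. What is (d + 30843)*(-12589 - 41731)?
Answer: -2763475680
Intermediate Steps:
d = 20031
(d + 30843)*(-12589 - 41731) = (20031 + 30843)*(-12589 - 41731) = 50874*(-54320) = -2763475680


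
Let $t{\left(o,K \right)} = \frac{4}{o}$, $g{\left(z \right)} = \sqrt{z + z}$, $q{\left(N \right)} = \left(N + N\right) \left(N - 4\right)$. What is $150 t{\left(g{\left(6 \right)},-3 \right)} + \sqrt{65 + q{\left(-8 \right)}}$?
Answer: $\sqrt{257} + 100 \sqrt{3} \approx 189.24$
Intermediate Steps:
$q{\left(N \right)} = 2 N \left(-4 + N\right)$
$g{\left(z \right)} = \sqrt{2} \sqrt{z}$ ($g{\left(z \right)} = \sqrt{2 z} = \sqrt{2} \sqrt{z}$)
$150 t{\left(g{\left(6 \right)},-3 \right)} + \sqrt{65 + q{\left(-8 \right)}} = 150 \frac{4}{\sqrt{2} \sqrt{6}} + \sqrt{65 + 2 \left(-8\right) \left(-4 - 8\right)} = 150 \frac{4}{2 \sqrt{3}} + \sqrt{65 + 2 \left(-8\right) \left(-12\right)} = 150 \cdot 4 \frac{\sqrt{3}}{6} + \sqrt{65 + 192} = 150 \frac{2 \sqrt{3}}{3} + \sqrt{257} = 100 \sqrt{3} + \sqrt{257} = \sqrt{257} + 100 \sqrt{3}$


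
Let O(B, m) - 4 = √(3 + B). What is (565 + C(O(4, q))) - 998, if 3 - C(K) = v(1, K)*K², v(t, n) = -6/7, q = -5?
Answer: -2872/7 + 48*√7/7 ≈ -392.14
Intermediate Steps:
v(t, n) = -6/7 (v(t, n) = -6*⅐ = -6/7)
O(B, m) = 4 + √(3 + B)
C(K) = 3 + 6*K²/7 (C(K) = 3 - (-6)*K²/7 = 3 + 6*K²/7)
(565 + C(O(4, q))) - 998 = (565 + (3 + 6*(4 + √(3 + 4))²/7)) - 998 = (565 + (3 + 6*(4 + √7)²/7)) - 998 = (568 + 6*(4 + √7)²/7) - 998 = -430 + 6*(4 + √7)²/7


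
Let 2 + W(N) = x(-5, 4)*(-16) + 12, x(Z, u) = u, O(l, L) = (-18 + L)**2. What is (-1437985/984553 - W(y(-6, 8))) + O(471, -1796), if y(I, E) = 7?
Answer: 3239817891465/984553 ≈ 3.2906e+6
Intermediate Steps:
W(N) = -54 (W(N) = -2 + (4*(-16) + 12) = -2 + (-64 + 12) = -2 - 52 = -54)
(-1437985/984553 - W(y(-6, 8))) + O(471, -1796) = (-1437985/984553 - 1*(-54)) + (-18 - 1796)**2 = (-1437985*1/984553 + 54) + (-1814)**2 = (-1437985/984553 + 54) + 3290596 = 51727877/984553 + 3290596 = 3239817891465/984553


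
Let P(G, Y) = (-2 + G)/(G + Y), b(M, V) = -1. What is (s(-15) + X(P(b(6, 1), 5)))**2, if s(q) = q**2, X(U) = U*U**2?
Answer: 206583129/4096 ≈ 50435.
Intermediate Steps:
P(G, Y) = (-2 + G)/(G + Y)
X(U) = U**3
(s(-15) + X(P(b(6, 1), 5)))**2 = ((-15)**2 + ((-2 - 1)/(-1 + 5))**3)**2 = (225 + (-3/4)**3)**2 = (225 - 27/64)**2 = (14373/64)**2 = 206583129/4096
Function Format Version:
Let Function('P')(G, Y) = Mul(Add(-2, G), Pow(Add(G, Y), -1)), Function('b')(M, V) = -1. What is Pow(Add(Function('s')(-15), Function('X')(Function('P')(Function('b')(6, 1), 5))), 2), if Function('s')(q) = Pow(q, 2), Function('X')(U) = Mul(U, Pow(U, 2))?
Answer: Rational(206583129, 4096) ≈ 50435.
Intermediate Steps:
Function('P')(G, Y) = Mul(Pow(Add(G, Y), -1), Add(-2, G))
Function('X')(U) = Pow(U, 3)
Pow(Add(Function('s')(-15), Function('X')(Function('P')(Function('b')(6, 1), 5))), 2) = Pow(Add(Pow(-15, 2), Pow(Mul(Pow(Add(-1, 5), -1), Add(-2, -1)), 3)), 2) = Pow(Add(225, Pow(Mul(Pow(4, -1), -3), 3)), 2) = Pow(Add(225, Pow(Mul(Rational(1, 4), -3), 3)), 2) = Pow(Add(225, Pow(Rational(-3, 4), 3)), 2) = Pow(Add(225, Rational(-27, 64)), 2) = Pow(Rational(14373, 64), 2) = Rational(206583129, 4096)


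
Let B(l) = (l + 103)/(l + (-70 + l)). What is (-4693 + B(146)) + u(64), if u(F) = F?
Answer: -342463/74 ≈ -4627.9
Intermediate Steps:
B(l) = (103 + l)/(-70 + 2*l)
(-4693 + B(146)) + u(64) = (-4693 + (103 + 146)/(2*(-35 + 146))) + 64 = (-4693 + (1/2)*249/111) + 64 = (-4693 + (1/2)*(1/111)*249) + 64 = (-4693 + 83/74) + 64 = -347199/74 + 64 = -342463/74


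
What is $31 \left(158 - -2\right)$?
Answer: $4960$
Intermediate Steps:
$31 \left(158 - -2\right) = 31 \left(158 + \left(-19 + 21\right)\right) = 31 \left(158 + 2\right) = 31 \cdot 160 = 4960$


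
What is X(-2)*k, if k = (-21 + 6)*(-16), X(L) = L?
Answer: -480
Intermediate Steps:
k = 240 (k = -15*(-16) = 240)
X(-2)*k = -2*240 = -480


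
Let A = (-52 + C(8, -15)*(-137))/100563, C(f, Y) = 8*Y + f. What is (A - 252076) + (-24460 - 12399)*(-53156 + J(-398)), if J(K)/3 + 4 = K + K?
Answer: 205901387730556/100563 ≈ 2.0475e+9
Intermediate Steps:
J(K) = -12 + 6*K (J(K) = -12 + 3*(K + K) = -12 + 3*(2*K) = -12 + 6*K)
C(f, Y) = f + 8*Y
A = 15292/100563 (A = (-52 + (8 + 8*(-15))*(-137))/100563 = (-52 + (8 - 120)*(-137))*(1/100563) = (-52 - 112*(-137))*(1/100563) = (-52 + 15344)*(1/100563) = 15292*(1/100563) = 15292/100563 ≈ 0.15206)
(A - 252076) + (-24460 - 12399)*(-53156 + J(-398)) = (15292/100563 - 252076) + (-24460 - 12399)*(-53156 + (-12 + 6*(-398))) = -25349503496/100563 - 36859*(-53156 + (-12 - 2388)) = -25349503496/100563 - 36859*(-53156 - 2400) = -25349503496/100563 - 36859*(-55556) = -25349503496/100563 + 2047738604 = 205901387730556/100563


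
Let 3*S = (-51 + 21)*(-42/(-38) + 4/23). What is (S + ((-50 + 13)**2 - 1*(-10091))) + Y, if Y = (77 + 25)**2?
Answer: 9548978/437 ≈ 21851.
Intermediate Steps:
Y = 10404 (Y = 102**2 = 10404)
S = -5590/437 (S = ((-51 + 21)*(-42/(-38) + 4/23))/3 = (-30*(-42*(-1/38) + 4*(1/23)))/3 = (-30*(21/19 + 4/23))/3 = (-30*559/437)/3 = (1/3)*(-16770/437) = -5590/437 ≈ -12.792)
(S + ((-50 + 13)**2 - 1*(-10091))) + Y = (-5590/437 + ((-50 + 13)**2 - 1*(-10091))) + 10404 = (-5590/437 + ((-37)**2 + 10091)) + 10404 = (-5590/437 + (1369 + 10091)) + 10404 = (-5590/437 + 11460) + 10404 = 5002430/437 + 10404 = 9548978/437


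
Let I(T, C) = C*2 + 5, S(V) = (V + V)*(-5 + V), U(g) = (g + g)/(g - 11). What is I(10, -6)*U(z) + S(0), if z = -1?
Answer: -7/6 ≈ -1.1667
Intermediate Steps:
U(g) = 2*g/(-11 + g) (U(g) = (2*g)/(-11 + g) = 2*g/(-11 + g))
S(V) = 2*V*(-5 + V) (S(V) = (2*V)*(-5 + V) = 2*V*(-5 + V))
I(T, C) = 5 + 2*C (I(T, C) = 2*C + 5 = 5 + 2*C)
I(10, -6)*U(z) + S(0) = (5 + 2*(-6))*(2*(-1)/(-11 - 1)) + 2*0*(-5 + 0) = (5 - 12)*(2*(-1)/(-12)) + 2*0*(-5) = -14*(-1)*(-1)/12 + 0 = -7*⅙ + 0 = -7/6 + 0 = -7/6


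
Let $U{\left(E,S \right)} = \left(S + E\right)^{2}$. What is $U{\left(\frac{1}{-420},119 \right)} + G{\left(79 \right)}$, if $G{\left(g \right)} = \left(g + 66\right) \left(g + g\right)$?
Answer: $\frac{6539224441}{176400} \approx 37070.0$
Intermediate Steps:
$G{\left(g \right)} = 2 g \left(66 + g\right)$ ($G{\left(g \right)} = \left(66 + g\right) 2 g = 2 g \left(66 + g\right)$)
$U{\left(E,S \right)} = \left(E + S\right)^{2}$
$U{\left(\frac{1}{-420},119 \right)} + G{\left(79 \right)} = \left(\frac{1}{-420} + 119\right)^{2} + 2 \cdot 79 \left(66 + 79\right) = \left(- \frac{1}{420} + 119\right)^{2} + 2 \cdot 79 \cdot 145 = \left(\frac{49979}{420}\right)^{2} + 22910 = \frac{2497900441}{176400} + 22910 = \frac{6539224441}{176400}$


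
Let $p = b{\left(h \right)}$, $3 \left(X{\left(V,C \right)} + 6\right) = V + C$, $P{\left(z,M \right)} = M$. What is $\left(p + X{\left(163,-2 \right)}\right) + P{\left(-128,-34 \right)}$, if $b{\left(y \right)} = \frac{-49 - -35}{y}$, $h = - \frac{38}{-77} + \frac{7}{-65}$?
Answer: $- \frac{131039}{5793} \approx -22.62$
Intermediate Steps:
$X{\left(V,C \right)} = -6 + \frac{C}{3} + \frac{V}{3}$ ($X{\left(V,C \right)} = -6 + \frac{V + C}{3} = -6 + \frac{C + V}{3} = -6 + \left(\frac{C}{3} + \frac{V}{3}\right) = -6 + \frac{C}{3} + \frac{V}{3}$)
$h = \frac{1931}{5005}$ ($h = \left(-38\right) \left(- \frac{1}{77}\right) + 7 \left(- \frac{1}{65}\right) = \frac{38}{77} - \frac{7}{65} = \frac{1931}{5005} \approx 0.38581$)
$b{\left(y \right)} = - \frac{14}{y}$ ($b{\left(y \right)} = \frac{-49 + 35}{y} = - \frac{14}{y}$)
$p = - \frac{70070}{1931}$ ($p = - \frac{14}{\frac{1931}{5005}} = \left(-14\right) \frac{5005}{1931} = - \frac{70070}{1931} \approx -36.287$)
$\left(p + X{\left(163,-2 \right)}\right) + P{\left(-128,-34 \right)} = \left(- \frac{70070}{1931} + \left(-6 + \frac{1}{3} \left(-2\right) + \frac{1}{3} \cdot 163\right)\right) - 34 = \left(- \frac{70070}{1931} - - \frac{143}{3}\right) - 34 = \left(- \frac{70070}{1931} + \frac{143}{3}\right) - 34 = \frac{65923}{5793} - 34 = - \frac{131039}{5793}$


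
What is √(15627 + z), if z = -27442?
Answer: I*√11815 ≈ 108.7*I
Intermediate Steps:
√(15627 + z) = √(15627 - 27442) = √(-11815) = I*√11815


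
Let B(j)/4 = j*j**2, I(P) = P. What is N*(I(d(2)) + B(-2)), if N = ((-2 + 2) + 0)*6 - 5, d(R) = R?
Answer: 150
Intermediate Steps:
B(j) = 4*j**3 (B(j) = 4*(j*j**2) = 4*j**3)
N = -5 (N = (0 + 0)*6 - 5 = 0*6 - 5 = 0 - 5 = -5)
N*(I(d(2)) + B(-2)) = -5*(2 + 4*(-2)**3) = -5*(2 + 4*(-8)) = -5*(2 - 32) = -5*(-30) = 150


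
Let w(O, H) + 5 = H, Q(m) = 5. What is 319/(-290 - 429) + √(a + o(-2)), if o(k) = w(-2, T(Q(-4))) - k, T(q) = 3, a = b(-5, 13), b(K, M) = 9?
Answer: 1838/719 ≈ 2.5563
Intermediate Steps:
a = 9
w(O, H) = -5 + H
o(k) = -2 - k (o(k) = (-5 + 3) - k = -2 - k)
319/(-290 - 429) + √(a + o(-2)) = 319/(-290 - 429) + √(9 + (-2 - 1*(-2))) = 319/(-719) + √(9 + (-2 + 2)) = -1/719*319 + √(9 + 0) = -319/719 + √9 = -319/719 + 3 = 1838/719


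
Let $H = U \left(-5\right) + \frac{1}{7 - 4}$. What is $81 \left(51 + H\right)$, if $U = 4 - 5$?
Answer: $4563$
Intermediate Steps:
$U = -1$
$H = \frac{16}{3}$ ($H = \left(-1\right) \left(-5\right) + \frac{1}{7 - 4} = 5 + \frac{1}{3} = \frac{16}{3} \approx 5.3333$)
$81 \left(51 + H\right) = 81 \left(51 + \frac{16}{3}\right) = 81 \cdot \frac{169}{3} = 4563$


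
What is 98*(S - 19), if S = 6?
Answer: -1274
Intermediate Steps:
98*(S - 19) = 98*(6 - 19) = 98*(-13) = -1274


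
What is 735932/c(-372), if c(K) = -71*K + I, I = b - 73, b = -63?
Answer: 183983/6569 ≈ 28.008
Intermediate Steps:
I = -136 (I = -63 - 73 = -136)
c(K) = -136 - 71*K (c(K) = -71*K - 136 = -136 - 71*K)
735932/c(-372) = 735932/(-136 - 71*(-372)) = 735932/(-136 + 26412) = 735932/26276 = 735932*(1/26276) = 183983/6569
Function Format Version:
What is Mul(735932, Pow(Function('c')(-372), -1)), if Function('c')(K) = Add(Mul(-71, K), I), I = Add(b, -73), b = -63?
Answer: Rational(183983, 6569) ≈ 28.008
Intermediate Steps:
I = -136 (I = Add(-63, -73) = -136)
Function('c')(K) = Add(-136, Mul(-71, K)) (Function('c')(K) = Add(Mul(-71, K), -136) = Add(-136, Mul(-71, K)))
Mul(735932, Pow(Function('c')(-372), -1)) = Mul(735932, Pow(Add(-136, Mul(-71, -372)), -1)) = Mul(735932, Pow(Add(-136, 26412), -1)) = Mul(735932, Pow(26276, -1)) = Mul(735932, Rational(1, 26276)) = Rational(183983, 6569)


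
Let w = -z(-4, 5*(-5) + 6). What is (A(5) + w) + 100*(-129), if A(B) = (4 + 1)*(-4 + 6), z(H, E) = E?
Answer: -12871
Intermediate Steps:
w = 19 (w = -(5*(-5) + 6) = -(-25 + 6) = -1*(-19) = 19)
A(B) = 10 (A(B) = 5*2 = 10)
(A(5) + w) + 100*(-129) = (10 + 19) + 100*(-129) = 29 - 12900 = -12871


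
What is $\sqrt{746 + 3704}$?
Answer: $5 \sqrt{178} \approx 66.708$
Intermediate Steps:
$\sqrt{746 + 3704} = \sqrt{4450} = 5 \sqrt{178}$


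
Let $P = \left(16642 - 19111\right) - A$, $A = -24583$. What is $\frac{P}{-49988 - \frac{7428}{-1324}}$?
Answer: $- \frac{7319734}{16544171} \approx -0.44244$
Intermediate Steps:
$P = 22114$ ($P = \left(16642 - 19111\right) - -24583 = -2469 + 24583 = 22114$)
$\frac{P}{-49988 - \frac{7428}{-1324}} = \frac{22114}{-49988 - \frac{7428}{-1324}} = \frac{22114}{-49988 - - \frac{1857}{331}} = \frac{22114}{-49988 + \frac{1857}{331}} = \frac{22114}{- \frac{16544171}{331}} = 22114 \left(- \frac{331}{16544171}\right) = - \frac{7319734}{16544171}$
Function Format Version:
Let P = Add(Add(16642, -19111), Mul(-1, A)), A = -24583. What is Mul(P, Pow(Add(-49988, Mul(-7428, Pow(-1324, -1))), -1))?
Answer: Rational(-7319734, 16544171) ≈ -0.44244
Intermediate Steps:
P = 22114 (P = Add(Add(16642, -19111), Mul(-1, -24583)) = Add(-2469, 24583) = 22114)
Mul(P, Pow(Add(-49988, Mul(-7428, Pow(-1324, -1))), -1)) = Mul(22114, Pow(Add(-49988, Mul(-7428, Pow(-1324, -1))), -1)) = Mul(22114, Pow(Add(-49988, Mul(-7428, Rational(-1, 1324))), -1)) = Mul(22114, Pow(Add(-49988, Rational(1857, 331)), -1)) = Mul(22114, Pow(Rational(-16544171, 331), -1)) = Mul(22114, Rational(-331, 16544171)) = Rational(-7319734, 16544171)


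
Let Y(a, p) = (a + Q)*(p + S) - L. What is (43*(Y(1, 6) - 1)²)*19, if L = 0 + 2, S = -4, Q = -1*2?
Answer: 20425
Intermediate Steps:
Q = -2
L = 2
Y(a, p) = -2 + (-4 + p)*(-2 + a) (Y(a, p) = (a - 2)*(p - 4) - 1*2 = (-2 + a)*(-4 + p) - 2 = (-4 + p)*(-2 + a) - 2 = -2 + (-4 + p)*(-2 + a))
(43*(Y(1, 6) - 1)²)*19 = (43*((6 - 4*1 - 2*6 + 1*6) - 1)²)*19 = (43*((6 - 4 - 12 + 6) - 1)²)*19 = (43*(-4 - 1)²)*19 = (43*(-5)²)*19 = (43*25)*19 = 1075*19 = 20425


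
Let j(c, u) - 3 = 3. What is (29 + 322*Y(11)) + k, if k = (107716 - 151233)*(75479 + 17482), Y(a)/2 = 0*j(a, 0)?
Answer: -4045383808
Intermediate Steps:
j(c, u) = 6 (j(c, u) = 3 + 3 = 6)
Y(a) = 0 (Y(a) = 2*(0*6) = 2*0 = 0)
k = -4045383837 (k = -43517*92961 = -4045383837)
(29 + 322*Y(11)) + k = (29 + 322*0) - 4045383837 = (29 + 0) - 4045383837 = 29 - 4045383837 = -4045383808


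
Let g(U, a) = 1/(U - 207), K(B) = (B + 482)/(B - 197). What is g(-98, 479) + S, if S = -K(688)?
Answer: -357341/149755 ≈ -2.3862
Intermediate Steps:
K(B) = (482 + B)/(-197 + B)
g(U, a) = 1/(-207 + U)
S = -1170/491 (S = -(482 + 688)/(-197 + 688) = -1170/491 ≈ -2.3829)
g(-98, 479) + S = 1/(-207 - 98) - 1170/491 = 1/(-305) - 1170/491 = -1/305 - 1170/491 = -357341/149755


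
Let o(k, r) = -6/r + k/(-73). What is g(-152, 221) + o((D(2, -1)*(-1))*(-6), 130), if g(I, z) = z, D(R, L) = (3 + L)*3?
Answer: 1046086/4745 ≈ 220.46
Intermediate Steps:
D(R, L) = 9 + 3*L
o(k, r) = -6/r - k/73 (o(k, r) = -6/r + k*(-1/73) = -6/r - k/73)
g(-152, 221) + o((D(2, -1)*(-1))*(-6), 130) = 221 + (-6/130 - (9 + 3*(-1))*(-1)*(-6)/73) = 221 + (-6*1/130 - (9 - 3)*(-1)*(-6)/73) = 221 + (-3/65 - 6*(-1)*(-6)/73) = 221 + (-3/65 - (-6)*(-6)/73) = 221 + (-3/65 - 1/73*36) = 221 + (-3/65 - 36/73) = 221 - 2559/4745 = 1046086/4745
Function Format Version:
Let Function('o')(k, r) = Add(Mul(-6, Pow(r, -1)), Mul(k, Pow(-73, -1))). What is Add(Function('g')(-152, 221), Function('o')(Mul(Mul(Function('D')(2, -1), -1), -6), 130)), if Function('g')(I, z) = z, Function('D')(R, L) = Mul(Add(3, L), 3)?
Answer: Rational(1046086, 4745) ≈ 220.46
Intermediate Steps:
Function('D')(R, L) = Add(9, Mul(3, L))
Function('o')(k, r) = Add(Mul(-6, Pow(r, -1)), Mul(Rational(-1, 73), k)) (Function('o')(k, r) = Add(Mul(-6, Pow(r, -1)), Mul(k, Rational(-1, 73))) = Add(Mul(-6, Pow(r, -1)), Mul(Rational(-1, 73), k)))
Add(Function('g')(-152, 221), Function('o')(Mul(Mul(Function('D')(2, -1), -1), -6), 130)) = Add(221, Add(Mul(-6, Pow(130, -1)), Mul(Rational(-1, 73), Mul(Mul(Add(9, Mul(3, -1)), -1), -6)))) = Add(221, Add(Mul(-6, Rational(1, 130)), Mul(Rational(-1, 73), Mul(Mul(Add(9, -3), -1), -6)))) = Add(221, Add(Rational(-3, 65), Mul(Rational(-1, 73), Mul(Mul(6, -1), -6)))) = Add(221, Add(Rational(-3, 65), Mul(Rational(-1, 73), Mul(-6, -6)))) = Add(221, Add(Rational(-3, 65), Mul(Rational(-1, 73), 36))) = Add(221, Add(Rational(-3, 65), Rational(-36, 73))) = Add(221, Rational(-2559, 4745)) = Rational(1046086, 4745)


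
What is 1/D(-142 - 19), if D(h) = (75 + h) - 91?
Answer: -1/177 ≈ -0.0056497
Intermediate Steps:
D(h) = -16 + h
1/D(-142 - 19) = 1/(-16 + (-142 - 19)) = 1/(-16 - 161) = 1/(-177) = -1/177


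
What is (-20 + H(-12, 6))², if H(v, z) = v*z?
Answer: 8464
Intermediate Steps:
(-20 + H(-12, 6))² = (-20 - 12*6)² = (-20 - 72)² = (-92)² = 8464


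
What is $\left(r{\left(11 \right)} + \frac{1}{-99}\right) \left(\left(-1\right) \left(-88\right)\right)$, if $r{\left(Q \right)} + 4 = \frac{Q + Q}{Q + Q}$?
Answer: $- \frac{2384}{9} \approx -264.89$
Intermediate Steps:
$r{\left(Q \right)} = -3$ ($r{\left(Q \right)} = -4 + \frac{Q + Q}{Q + Q} = -4 + \frac{2 Q}{2 Q} = -4 + 2 Q \frac{1}{2 Q} = -4 + 1 = -3$)
$\left(r{\left(11 \right)} + \frac{1}{-99}\right) \left(\left(-1\right) \left(-88\right)\right) = \left(-3 + \frac{1}{-99}\right) \left(\left(-1\right) \left(-88\right)\right) = \left(-3 - \frac{1}{99}\right) 88 = \left(- \frac{298}{99}\right) 88 = - \frac{2384}{9}$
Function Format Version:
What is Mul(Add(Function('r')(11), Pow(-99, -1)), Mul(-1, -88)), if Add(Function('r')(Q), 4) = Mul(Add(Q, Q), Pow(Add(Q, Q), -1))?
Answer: Rational(-2384, 9) ≈ -264.89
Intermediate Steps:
Function('r')(Q) = -3 (Function('r')(Q) = Add(-4, Mul(Add(Q, Q), Pow(Add(Q, Q), -1))) = Add(-4, Mul(Mul(2, Q), Pow(Mul(2, Q), -1))) = Add(-4, Mul(Mul(2, Q), Mul(Rational(1, 2), Pow(Q, -1)))) = Add(-4, 1) = -3)
Mul(Add(Function('r')(11), Pow(-99, -1)), Mul(-1, -88)) = Mul(Add(-3, Pow(-99, -1)), Mul(-1, -88)) = Mul(Add(-3, Rational(-1, 99)), 88) = Mul(Rational(-298, 99), 88) = Rational(-2384, 9)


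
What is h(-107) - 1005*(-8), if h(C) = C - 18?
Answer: 7915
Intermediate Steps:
h(C) = -18 + C
h(-107) - 1005*(-8) = (-18 - 107) - 1005*(-8) = -125 - 1*(-8040) = -125 + 8040 = 7915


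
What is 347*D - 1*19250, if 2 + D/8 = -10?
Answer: -52562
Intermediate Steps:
D = -96 (D = -16 + 8*(-10) = -16 - 80 = -96)
347*D - 1*19250 = 347*(-96) - 1*19250 = -33312 - 19250 = -52562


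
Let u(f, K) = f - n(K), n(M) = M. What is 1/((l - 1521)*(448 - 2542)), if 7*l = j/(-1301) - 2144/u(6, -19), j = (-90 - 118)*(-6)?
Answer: 227675/731045174586 ≈ 3.1144e-7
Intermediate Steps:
u(f, K) = f - K
j = 1248 (j = -208*(-6) = 1248)
l = -2820544/227675 (l = (1248/(-1301) - 2144/(6 - 1*(-19)))/7 = (1248*(-1/1301) - 2144/(6 + 19))/7 = (-1248/1301 - 2144/25)/7 = (⅐)*(-2820544/32525) = -2820544/227675 ≈ -12.388)
1/((l - 1521)*(448 - 2542)) = 1/((-2820544/227675 - 1521)*(448 - 2542)) = 1/(-349114219/227675*(-2094)) = 1/(731045174586/227675) = 227675/731045174586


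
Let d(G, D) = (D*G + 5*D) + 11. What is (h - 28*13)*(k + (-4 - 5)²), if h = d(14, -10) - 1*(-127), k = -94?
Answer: 5408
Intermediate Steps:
d(G, D) = 11 + 5*D + D*G (d(G, D) = (5*D + D*G) + 11 = 11 + 5*D + D*G)
h = -52 (h = (11 + 5*(-10) - 10*14) - 1*(-127) = (11 - 50 - 140) + 127 = -179 + 127 = -52)
(h - 28*13)*(k + (-4 - 5)²) = (-52 - 28*13)*(-94 + (-4 - 5)²) = (-52 - 364)*(-94 + (-9)²) = -416*(-94 + 81) = -416*(-13) = 5408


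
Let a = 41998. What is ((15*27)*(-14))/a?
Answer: -2835/20999 ≈ -0.13501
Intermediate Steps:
((15*27)*(-14))/a = ((15*27)*(-14))/41998 = (405*(-14))*(1/41998) = -5670*1/41998 = -2835/20999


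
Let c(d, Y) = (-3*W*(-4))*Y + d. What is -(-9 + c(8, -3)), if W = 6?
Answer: 217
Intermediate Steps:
c(d, Y) = d + 72*Y (c(d, Y) = (-3*6*(-4))*Y + d = (-18*(-4))*Y + d = 72*Y + d = d + 72*Y)
-(-9 + c(8, -3)) = -(-9 + (8 + 72*(-3))) = -(-9 + (8 - 216)) = -(-9 - 208) = -1*(-217) = 217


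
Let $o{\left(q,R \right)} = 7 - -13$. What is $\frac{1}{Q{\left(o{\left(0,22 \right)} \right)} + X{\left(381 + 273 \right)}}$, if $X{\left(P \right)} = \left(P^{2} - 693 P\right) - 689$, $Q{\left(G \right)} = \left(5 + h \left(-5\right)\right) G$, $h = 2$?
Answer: $- \frac{1}{26295} \approx -3.803 \cdot 10^{-5}$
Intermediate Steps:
$o{\left(q,R \right)} = 20$ ($o{\left(q,R \right)} = 7 + 13 = 20$)
$Q{\left(G \right)} = - 5 G$ ($Q{\left(G \right)} = \left(5 + 2 \left(-5\right)\right) G = \left(5 - 10\right) G = - 5 G$)
$X{\left(P \right)} = -689 + P^{2} - 693 P$
$\frac{1}{Q{\left(o{\left(0,22 \right)} \right)} + X{\left(381 + 273 \right)}} = \frac{1}{\left(-5\right) 20 - \left(689 - \left(381 + 273\right)^{2} + 693 \left(381 + 273\right)\right)} = \frac{1}{-100 - \left(453911 - 427716\right)} = \frac{1}{-100 - 26195} = \frac{1}{-26295} = - \frac{1}{26295}$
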